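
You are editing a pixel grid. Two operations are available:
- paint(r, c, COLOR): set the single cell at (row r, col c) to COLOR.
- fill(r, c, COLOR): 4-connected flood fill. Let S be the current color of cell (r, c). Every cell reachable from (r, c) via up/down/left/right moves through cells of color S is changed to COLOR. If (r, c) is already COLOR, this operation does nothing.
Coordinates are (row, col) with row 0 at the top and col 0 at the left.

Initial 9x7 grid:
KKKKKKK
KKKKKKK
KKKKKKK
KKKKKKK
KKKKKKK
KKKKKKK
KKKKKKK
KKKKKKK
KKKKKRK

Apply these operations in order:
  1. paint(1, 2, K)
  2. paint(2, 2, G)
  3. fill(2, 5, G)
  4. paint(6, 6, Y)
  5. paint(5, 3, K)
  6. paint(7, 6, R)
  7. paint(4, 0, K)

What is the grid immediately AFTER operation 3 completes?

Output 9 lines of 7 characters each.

After op 1 paint(1,2,K):
KKKKKKK
KKKKKKK
KKKKKKK
KKKKKKK
KKKKKKK
KKKKKKK
KKKKKKK
KKKKKKK
KKKKKRK
After op 2 paint(2,2,G):
KKKKKKK
KKKKKKK
KKGKKKK
KKKKKKK
KKKKKKK
KKKKKKK
KKKKKKK
KKKKKKK
KKKKKRK
After op 3 fill(2,5,G) [61 cells changed]:
GGGGGGG
GGGGGGG
GGGGGGG
GGGGGGG
GGGGGGG
GGGGGGG
GGGGGGG
GGGGGGG
GGGGGRG

Answer: GGGGGGG
GGGGGGG
GGGGGGG
GGGGGGG
GGGGGGG
GGGGGGG
GGGGGGG
GGGGGGG
GGGGGRG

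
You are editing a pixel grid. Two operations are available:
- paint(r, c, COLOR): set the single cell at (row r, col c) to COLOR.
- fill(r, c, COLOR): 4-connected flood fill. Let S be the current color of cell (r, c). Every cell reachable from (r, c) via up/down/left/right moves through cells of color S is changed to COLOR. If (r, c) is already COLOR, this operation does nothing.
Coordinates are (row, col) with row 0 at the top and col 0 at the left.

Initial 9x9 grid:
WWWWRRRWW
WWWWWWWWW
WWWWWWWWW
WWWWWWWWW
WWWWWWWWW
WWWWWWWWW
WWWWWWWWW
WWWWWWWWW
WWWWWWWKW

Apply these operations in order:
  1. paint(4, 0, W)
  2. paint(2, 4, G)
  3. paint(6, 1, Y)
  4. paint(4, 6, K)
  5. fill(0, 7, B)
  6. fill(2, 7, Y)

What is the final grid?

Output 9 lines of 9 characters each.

After op 1 paint(4,0,W):
WWWWRRRWW
WWWWWWWWW
WWWWWWWWW
WWWWWWWWW
WWWWWWWWW
WWWWWWWWW
WWWWWWWWW
WWWWWWWWW
WWWWWWWKW
After op 2 paint(2,4,G):
WWWWRRRWW
WWWWWWWWW
WWWWGWWWW
WWWWWWWWW
WWWWWWWWW
WWWWWWWWW
WWWWWWWWW
WWWWWWWWW
WWWWWWWKW
After op 3 paint(6,1,Y):
WWWWRRRWW
WWWWWWWWW
WWWWGWWWW
WWWWWWWWW
WWWWWWWWW
WWWWWWWWW
WYWWWWWWW
WWWWWWWWW
WWWWWWWKW
After op 4 paint(4,6,K):
WWWWRRRWW
WWWWWWWWW
WWWWGWWWW
WWWWWWWWW
WWWWWWKWW
WWWWWWWWW
WYWWWWWWW
WWWWWWWWW
WWWWWWWKW
After op 5 fill(0,7,B) [74 cells changed]:
BBBBRRRBB
BBBBBBBBB
BBBBGBBBB
BBBBBBBBB
BBBBBBKBB
BBBBBBBBB
BYBBBBBBB
BBBBBBBBB
BBBBBBBKB
After op 6 fill(2,7,Y) [74 cells changed]:
YYYYRRRYY
YYYYYYYYY
YYYYGYYYY
YYYYYYYYY
YYYYYYKYY
YYYYYYYYY
YYYYYYYYY
YYYYYYYYY
YYYYYYYKY

Answer: YYYYRRRYY
YYYYYYYYY
YYYYGYYYY
YYYYYYYYY
YYYYYYKYY
YYYYYYYYY
YYYYYYYYY
YYYYYYYYY
YYYYYYYKY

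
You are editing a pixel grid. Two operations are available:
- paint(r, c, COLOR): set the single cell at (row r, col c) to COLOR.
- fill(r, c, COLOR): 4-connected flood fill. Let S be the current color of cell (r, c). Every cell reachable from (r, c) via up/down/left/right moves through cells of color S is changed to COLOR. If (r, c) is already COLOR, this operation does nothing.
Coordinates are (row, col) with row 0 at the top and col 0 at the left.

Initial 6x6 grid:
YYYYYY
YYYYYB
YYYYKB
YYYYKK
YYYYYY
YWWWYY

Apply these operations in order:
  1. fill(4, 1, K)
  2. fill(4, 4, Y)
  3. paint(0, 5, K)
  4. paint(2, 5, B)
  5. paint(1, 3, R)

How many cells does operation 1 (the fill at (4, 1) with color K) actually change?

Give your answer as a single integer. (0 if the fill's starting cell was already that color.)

After op 1 fill(4,1,K) [28 cells changed]:
KKKKKK
KKKKKB
KKKKKB
KKKKKK
KKKKKK
KWWWKK

Answer: 28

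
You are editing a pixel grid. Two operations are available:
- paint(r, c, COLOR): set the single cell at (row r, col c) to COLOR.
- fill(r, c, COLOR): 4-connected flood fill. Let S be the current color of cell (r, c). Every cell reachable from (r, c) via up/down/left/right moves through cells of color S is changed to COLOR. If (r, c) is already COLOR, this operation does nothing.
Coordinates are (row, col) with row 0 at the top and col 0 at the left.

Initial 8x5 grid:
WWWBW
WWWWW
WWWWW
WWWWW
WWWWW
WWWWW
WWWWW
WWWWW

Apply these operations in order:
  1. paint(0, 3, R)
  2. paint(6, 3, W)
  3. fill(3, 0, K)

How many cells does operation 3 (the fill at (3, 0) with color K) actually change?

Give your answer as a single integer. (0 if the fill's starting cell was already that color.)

Answer: 39

Derivation:
After op 1 paint(0,3,R):
WWWRW
WWWWW
WWWWW
WWWWW
WWWWW
WWWWW
WWWWW
WWWWW
After op 2 paint(6,3,W):
WWWRW
WWWWW
WWWWW
WWWWW
WWWWW
WWWWW
WWWWW
WWWWW
After op 3 fill(3,0,K) [39 cells changed]:
KKKRK
KKKKK
KKKKK
KKKKK
KKKKK
KKKKK
KKKKK
KKKKK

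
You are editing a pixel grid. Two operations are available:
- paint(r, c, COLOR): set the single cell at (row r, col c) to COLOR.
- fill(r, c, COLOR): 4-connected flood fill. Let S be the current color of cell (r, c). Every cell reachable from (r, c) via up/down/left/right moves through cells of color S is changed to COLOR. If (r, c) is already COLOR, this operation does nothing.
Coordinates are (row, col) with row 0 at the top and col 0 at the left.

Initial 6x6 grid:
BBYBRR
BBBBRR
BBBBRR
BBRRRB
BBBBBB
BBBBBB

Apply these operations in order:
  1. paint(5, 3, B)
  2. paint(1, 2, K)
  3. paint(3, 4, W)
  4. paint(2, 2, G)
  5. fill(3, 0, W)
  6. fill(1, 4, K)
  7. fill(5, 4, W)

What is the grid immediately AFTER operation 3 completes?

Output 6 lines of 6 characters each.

After op 1 paint(5,3,B):
BBYBRR
BBBBRR
BBBBRR
BBRRRB
BBBBBB
BBBBBB
After op 2 paint(1,2,K):
BBYBRR
BBKBRR
BBBBRR
BBRRRB
BBBBBB
BBBBBB
After op 3 paint(3,4,W):
BBYBRR
BBKBRR
BBBBRR
BBRRWB
BBBBBB
BBBBBB

Answer: BBYBRR
BBKBRR
BBBBRR
BBRRWB
BBBBBB
BBBBBB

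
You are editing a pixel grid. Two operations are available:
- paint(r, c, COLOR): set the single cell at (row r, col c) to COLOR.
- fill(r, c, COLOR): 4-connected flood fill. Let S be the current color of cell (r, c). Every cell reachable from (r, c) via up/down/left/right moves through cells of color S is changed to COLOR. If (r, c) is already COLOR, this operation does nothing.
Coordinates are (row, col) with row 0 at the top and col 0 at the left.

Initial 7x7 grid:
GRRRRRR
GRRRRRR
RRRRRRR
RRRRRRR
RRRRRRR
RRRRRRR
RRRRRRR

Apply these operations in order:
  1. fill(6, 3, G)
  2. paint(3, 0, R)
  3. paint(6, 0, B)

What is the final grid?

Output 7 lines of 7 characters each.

Answer: GGGGGGG
GGGGGGG
GGGGGGG
RGGGGGG
GGGGGGG
GGGGGGG
BGGGGGG

Derivation:
After op 1 fill(6,3,G) [47 cells changed]:
GGGGGGG
GGGGGGG
GGGGGGG
GGGGGGG
GGGGGGG
GGGGGGG
GGGGGGG
After op 2 paint(3,0,R):
GGGGGGG
GGGGGGG
GGGGGGG
RGGGGGG
GGGGGGG
GGGGGGG
GGGGGGG
After op 3 paint(6,0,B):
GGGGGGG
GGGGGGG
GGGGGGG
RGGGGGG
GGGGGGG
GGGGGGG
BGGGGGG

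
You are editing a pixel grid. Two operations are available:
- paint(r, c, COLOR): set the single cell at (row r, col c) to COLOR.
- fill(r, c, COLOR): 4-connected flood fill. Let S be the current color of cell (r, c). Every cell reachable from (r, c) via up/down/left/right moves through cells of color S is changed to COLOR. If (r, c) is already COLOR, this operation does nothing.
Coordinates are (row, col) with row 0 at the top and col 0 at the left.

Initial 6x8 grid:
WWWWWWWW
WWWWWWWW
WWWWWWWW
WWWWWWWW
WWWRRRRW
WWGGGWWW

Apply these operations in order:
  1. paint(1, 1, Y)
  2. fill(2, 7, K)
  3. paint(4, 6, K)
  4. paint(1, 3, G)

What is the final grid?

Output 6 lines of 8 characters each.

After op 1 paint(1,1,Y):
WWWWWWWW
WYWWWWWW
WWWWWWWW
WWWWWWWW
WWWRRRRW
WWGGGWWW
After op 2 fill(2,7,K) [40 cells changed]:
KKKKKKKK
KYKKKKKK
KKKKKKKK
KKKKKKKK
KKKRRRRK
KKGGGKKK
After op 3 paint(4,6,K):
KKKKKKKK
KYKKKKKK
KKKKKKKK
KKKKKKKK
KKKRRRKK
KKGGGKKK
After op 4 paint(1,3,G):
KKKKKKKK
KYKGKKKK
KKKKKKKK
KKKKKKKK
KKKRRRKK
KKGGGKKK

Answer: KKKKKKKK
KYKGKKKK
KKKKKKKK
KKKKKKKK
KKKRRRKK
KKGGGKKK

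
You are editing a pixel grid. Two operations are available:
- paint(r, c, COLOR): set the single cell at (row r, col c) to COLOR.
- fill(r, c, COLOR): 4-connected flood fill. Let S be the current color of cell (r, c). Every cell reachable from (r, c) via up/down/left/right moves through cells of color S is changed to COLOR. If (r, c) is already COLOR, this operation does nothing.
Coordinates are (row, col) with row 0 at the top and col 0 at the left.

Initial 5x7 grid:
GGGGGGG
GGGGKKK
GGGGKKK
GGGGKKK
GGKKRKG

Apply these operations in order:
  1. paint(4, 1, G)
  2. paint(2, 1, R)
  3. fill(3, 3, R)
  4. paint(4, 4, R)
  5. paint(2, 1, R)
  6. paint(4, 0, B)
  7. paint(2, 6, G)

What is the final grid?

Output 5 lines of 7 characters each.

Answer: RRRRRRR
RRRRKKK
RRRRKKG
RRRRKKK
BRKKRKG

Derivation:
After op 1 paint(4,1,G):
GGGGGGG
GGGGKKK
GGGGKKK
GGGGKKK
GGKKRKG
After op 2 paint(2,1,R):
GGGGGGG
GGGGKKK
GRGGKKK
GGGGKKK
GGKKRKG
After op 3 fill(3,3,R) [20 cells changed]:
RRRRRRR
RRRRKKK
RRRRKKK
RRRRKKK
RRKKRKG
After op 4 paint(4,4,R):
RRRRRRR
RRRRKKK
RRRRKKK
RRRRKKK
RRKKRKG
After op 5 paint(2,1,R):
RRRRRRR
RRRRKKK
RRRRKKK
RRRRKKK
RRKKRKG
After op 6 paint(4,0,B):
RRRRRRR
RRRRKKK
RRRRKKK
RRRRKKK
BRKKRKG
After op 7 paint(2,6,G):
RRRRRRR
RRRRKKK
RRRRKKG
RRRRKKK
BRKKRKG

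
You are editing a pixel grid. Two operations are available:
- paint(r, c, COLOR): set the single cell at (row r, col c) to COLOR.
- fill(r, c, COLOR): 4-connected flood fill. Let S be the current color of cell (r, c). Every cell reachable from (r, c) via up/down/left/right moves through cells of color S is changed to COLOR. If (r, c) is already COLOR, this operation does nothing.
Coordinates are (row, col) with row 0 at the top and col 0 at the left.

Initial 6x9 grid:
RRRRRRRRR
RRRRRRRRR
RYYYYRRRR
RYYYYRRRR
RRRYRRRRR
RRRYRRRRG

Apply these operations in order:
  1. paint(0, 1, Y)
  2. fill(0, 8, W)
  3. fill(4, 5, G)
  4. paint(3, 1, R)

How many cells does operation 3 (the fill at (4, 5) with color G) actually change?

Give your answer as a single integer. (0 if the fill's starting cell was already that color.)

After op 1 paint(0,1,Y):
RYRRRRRRR
RRRRRRRRR
RYYYYRRRR
RYYYYRRRR
RRRYRRRRR
RRRYRRRRG
After op 2 fill(0,8,W) [42 cells changed]:
WYWWWWWWW
WWWWWWWWW
WYYYYWWWW
WYYYYWWWW
WWWYWWWWW
WWWYWWWWG
After op 3 fill(4,5,G) [42 cells changed]:
GYGGGGGGG
GGGGGGGGG
GYYYYGGGG
GYYYYGGGG
GGGYGGGGG
GGGYGGGGG

Answer: 42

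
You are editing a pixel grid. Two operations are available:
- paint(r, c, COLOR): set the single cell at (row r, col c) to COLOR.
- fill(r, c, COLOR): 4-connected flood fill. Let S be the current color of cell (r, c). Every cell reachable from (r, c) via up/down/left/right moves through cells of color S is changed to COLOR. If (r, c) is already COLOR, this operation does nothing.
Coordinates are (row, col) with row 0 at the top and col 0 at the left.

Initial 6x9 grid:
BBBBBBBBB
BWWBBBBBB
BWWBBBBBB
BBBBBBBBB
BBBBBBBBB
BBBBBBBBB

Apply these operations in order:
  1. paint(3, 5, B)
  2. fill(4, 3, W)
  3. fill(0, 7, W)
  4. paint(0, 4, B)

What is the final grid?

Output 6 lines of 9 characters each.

Answer: WWWWBWWWW
WWWWWWWWW
WWWWWWWWW
WWWWWWWWW
WWWWWWWWW
WWWWWWWWW

Derivation:
After op 1 paint(3,5,B):
BBBBBBBBB
BWWBBBBBB
BWWBBBBBB
BBBBBBBBB
BBBBBBBBB
BBBBBBBBB
After op 2 fill(4,3,W) [50 cells changed]:
WWWWWWWWW
WWWWWWWWW
WWWWWWWWW
WWWWWWWWW
WWWWWWWWW
WWWWWWWWW
After op 3 fill(0,7,W) [0 cells changed]:
WWWWWWWWW
WWWWWWWWW
WWWWWWWWW
WWWWWWWWW
WWWWWWWWW
WWWWWWWWW
After op 4 paint(0,4,B):
WWWWBWWWW
WWWWWWWWW
WWWWWWWWW
WWWWWWWWW
WWWWWWWWW
WWWWWWWWW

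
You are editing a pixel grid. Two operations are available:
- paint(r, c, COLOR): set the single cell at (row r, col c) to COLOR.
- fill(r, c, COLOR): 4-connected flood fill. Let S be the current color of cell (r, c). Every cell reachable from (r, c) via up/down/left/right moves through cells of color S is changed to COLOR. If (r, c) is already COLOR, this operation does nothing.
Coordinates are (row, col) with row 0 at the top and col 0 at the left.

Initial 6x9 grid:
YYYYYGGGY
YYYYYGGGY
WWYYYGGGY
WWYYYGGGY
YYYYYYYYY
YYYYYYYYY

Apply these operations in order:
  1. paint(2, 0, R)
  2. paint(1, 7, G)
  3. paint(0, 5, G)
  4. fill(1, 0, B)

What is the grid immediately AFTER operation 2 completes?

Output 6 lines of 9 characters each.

Answer: YYYYYGGGY
YYYYYGGGY
RWYYYGGGY
WWYYYGGGY
YYYYYYYYY
YYYYYYYYY

Derivation:
After op 1 paint(2,0,R):
YYYYYGGGY
YYYYYGGGY
RWYYYGGGY
WWYYYGGGY
YYYYYYYYY
YYYYYYYYY
After op 2 paint(1,7,G):
YYYYYGGGY
YYYYYGGGY
RWYYYGGGY
WWYYYGGGY
YYYYYYYYY
YYYYYYYYY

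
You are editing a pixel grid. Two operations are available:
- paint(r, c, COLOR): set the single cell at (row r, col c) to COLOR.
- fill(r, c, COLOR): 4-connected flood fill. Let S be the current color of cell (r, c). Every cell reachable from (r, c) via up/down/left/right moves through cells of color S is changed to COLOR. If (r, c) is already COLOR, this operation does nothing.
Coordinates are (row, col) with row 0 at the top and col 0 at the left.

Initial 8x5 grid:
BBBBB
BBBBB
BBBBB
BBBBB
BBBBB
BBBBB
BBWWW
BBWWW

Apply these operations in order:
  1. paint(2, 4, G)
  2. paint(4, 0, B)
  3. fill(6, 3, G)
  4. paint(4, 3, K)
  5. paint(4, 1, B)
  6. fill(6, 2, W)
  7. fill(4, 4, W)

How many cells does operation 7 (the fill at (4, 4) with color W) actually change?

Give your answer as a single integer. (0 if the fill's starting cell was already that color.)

After op 1 paint(2,4,G):
BBBBB
BBBBB
BBBBG
BBBBB
BBBBB
BBBBB
BBWWW
BBWWW
After op 2 paint(4,0,B):
BBBBB
BBBBB
BBBBG
BBBBB
BBBBB
BBBBB
BBWWW
BBWWW
After op 3 fill(6,3,G) [6 cells changed]:
BBBBB
BBBBB
BBBBG
BBBBB
BBBBB
BBBBB
BBGGG
BBGGG
After op 4 paint(4,3,K):
BBBBB
BBBBB
BBBBG
BBBBB
BBBKB
BBBBB
BBGGG
BBGGG
After op 5 paint(4,1,B):
BBBBB
BBBBB
BBBBG
BBBBB
BBBKB
BBBBB
BBGGG
BBGGG
After op 6 fill(6,2,W) [6 cells changed]:
BBBBB
BBBBB
BBBBG
BBBBB
BBBKB
BBBBB
BBWWW
BBWWW
After op 7 fill(4,4,W) [32 cells changed]:
WWWWW
WWWWW
WWWWG
WWWWW
WWWKW
WWWWW
WWWWW
WWWWW

Answer: 32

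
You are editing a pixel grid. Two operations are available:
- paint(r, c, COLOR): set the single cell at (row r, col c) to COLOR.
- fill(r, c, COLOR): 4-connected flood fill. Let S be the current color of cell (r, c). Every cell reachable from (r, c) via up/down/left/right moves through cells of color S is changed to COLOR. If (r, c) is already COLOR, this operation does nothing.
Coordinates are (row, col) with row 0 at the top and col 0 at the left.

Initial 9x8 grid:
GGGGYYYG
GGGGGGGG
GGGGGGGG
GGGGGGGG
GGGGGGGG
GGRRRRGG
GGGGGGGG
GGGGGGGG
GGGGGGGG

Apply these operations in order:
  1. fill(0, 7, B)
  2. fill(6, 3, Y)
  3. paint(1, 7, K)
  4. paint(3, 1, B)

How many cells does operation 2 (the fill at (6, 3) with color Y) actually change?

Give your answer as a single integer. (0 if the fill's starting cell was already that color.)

Answer: 65

Derivation:
After op 1 fill(0,7,B) [65 cells changed]:
BBBBYYYB
BBBBBBBB
BBBBBBBB
BBBBBBBB
BBBBBBBB
BBRRRRBB
BBBBBBBB
BBBBBBBB
BBBBBBBB
After op 2 fill(6,3,Y) [65 cells changed]:
YYYYYYYY
YYYYYYYY
YYYYYYYY
YYYYYYYY
YYYYYYYY
YYRRRRYY
YYYYYYYY
YYYYYYYY
YYYYYYYY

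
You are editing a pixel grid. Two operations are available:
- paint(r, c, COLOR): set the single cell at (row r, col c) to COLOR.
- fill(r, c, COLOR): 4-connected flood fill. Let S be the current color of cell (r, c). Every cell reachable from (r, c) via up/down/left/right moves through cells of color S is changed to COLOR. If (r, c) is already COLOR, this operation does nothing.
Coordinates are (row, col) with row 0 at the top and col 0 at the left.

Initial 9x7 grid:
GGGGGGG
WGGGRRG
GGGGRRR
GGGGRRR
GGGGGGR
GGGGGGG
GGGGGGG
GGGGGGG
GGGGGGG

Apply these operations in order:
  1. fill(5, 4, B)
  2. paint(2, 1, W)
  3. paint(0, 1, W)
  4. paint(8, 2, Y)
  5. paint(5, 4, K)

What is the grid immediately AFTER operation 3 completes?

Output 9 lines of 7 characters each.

Answer: BWBBBBB
WBBBRRB
BWBBRRR
BBBBRRR
BBBBBBR
BBBBBBB
BBBBBBB
BBBBBBB
BBBBBBB

Derivation:
After op 1 fill(5,4,B) [53 cells changed]:
BBBBBBB
WBBBRRB
BBBBRRR
BBBBRRR
BBBBBBR
BBBBBBB
BBBBBBB
BBBBBBB
BBBBBBB
After op 2 paint(2,1,W):
BBBBBBB
WBBBRRB
BWBBRRR
BBBBRRR
BBBBBBR
BBBBBBB
BBBBBBB
BBBBBBB
BBBBBBB
After op 3 paint(0,1,W):
BWBBBBB
WBBBRRB
BWBBRRR
BBBBRRR
BBBBBBR
BBBBBBB
BBBBBBB
BBBBBBB
BBBBBBB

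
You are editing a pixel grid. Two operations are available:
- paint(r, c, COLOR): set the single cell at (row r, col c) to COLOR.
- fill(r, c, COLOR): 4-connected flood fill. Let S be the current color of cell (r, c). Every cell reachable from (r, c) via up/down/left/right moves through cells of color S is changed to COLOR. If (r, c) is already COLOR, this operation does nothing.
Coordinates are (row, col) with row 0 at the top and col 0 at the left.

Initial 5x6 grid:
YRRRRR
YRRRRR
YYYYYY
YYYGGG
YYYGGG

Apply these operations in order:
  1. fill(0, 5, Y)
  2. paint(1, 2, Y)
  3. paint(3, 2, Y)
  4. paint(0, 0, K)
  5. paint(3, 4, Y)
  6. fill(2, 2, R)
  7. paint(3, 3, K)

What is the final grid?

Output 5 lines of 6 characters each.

Answer: KRRRRR
RRRRRR
RRRRRR
RRRKRG
RRRGGG

Derivation:
After op 1 fill(0,5,Y) [10 cells changed]:
YYYYYY
YYYYYY
YYYYYY
YYYGGG
YYYGGG
After op 2 paint(1,2,Y):
YYYYYY
YYYYYY
YYYYYY
YYYGGG
YYYGGG
After op 3 paint(3,2,Y):
YYYYYY
YYYYYY
YYYYYY
YYYGGG
YYYGGG
After op 4 paint(0,0,K):
KYYYYY
YYYYYY
YYYYYY
YYYGGG
YYYGGG
After op 5 paint(3,4,Y):
KYYYYY
YYYYYY
YYYYYY
YYYGYG
YYYGGG
After op 6 fill(2,2,R) [24 cells changed]:
KRRRRR
RRRRRR
RRRRRR
RRRGRG
RRRGGG
After op 7 paint(3,3,K):
KRRRRR
RRRRRR
RRRRRR
RRRKRG
RRRGGG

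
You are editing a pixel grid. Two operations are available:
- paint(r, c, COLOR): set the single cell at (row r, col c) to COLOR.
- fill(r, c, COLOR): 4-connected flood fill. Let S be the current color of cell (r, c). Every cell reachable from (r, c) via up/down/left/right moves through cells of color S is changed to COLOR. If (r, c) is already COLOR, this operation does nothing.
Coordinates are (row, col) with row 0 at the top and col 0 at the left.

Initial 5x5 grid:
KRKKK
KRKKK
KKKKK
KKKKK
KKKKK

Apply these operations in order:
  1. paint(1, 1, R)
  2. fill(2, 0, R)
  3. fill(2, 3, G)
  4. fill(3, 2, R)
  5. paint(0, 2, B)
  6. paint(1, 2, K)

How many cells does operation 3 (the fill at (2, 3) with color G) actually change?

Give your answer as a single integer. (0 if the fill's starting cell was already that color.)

After op 1 paint(1,1,R):
KRKKK
KRKKK
KKKKK
KKKKK
KKKKK
After op 2 fill(2,0,R) [23 cells changed]:
RRRRR
RRRRR
RRRRR
RRRRR
RRRRR
After op 3 fill(2,3,G) [25 cells changed]:
GGGGG
GGGGG
GGGGG
GGGGG
GGGGG

Answer: 25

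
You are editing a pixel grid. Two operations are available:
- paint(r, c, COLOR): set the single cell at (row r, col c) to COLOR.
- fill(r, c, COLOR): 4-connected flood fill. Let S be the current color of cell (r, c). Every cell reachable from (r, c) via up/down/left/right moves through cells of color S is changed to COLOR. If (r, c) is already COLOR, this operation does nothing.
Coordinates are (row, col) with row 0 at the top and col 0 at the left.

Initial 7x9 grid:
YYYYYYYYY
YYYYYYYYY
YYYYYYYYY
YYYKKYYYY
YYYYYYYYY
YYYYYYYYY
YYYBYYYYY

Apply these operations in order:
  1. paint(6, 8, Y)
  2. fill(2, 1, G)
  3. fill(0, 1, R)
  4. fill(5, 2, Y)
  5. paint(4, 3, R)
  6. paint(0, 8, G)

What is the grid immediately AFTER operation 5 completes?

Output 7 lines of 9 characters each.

After op 1 paint(6,8,Y):
YYYYYYYYY
YYYYYYYYY
YYYYYYYYY
YYYKKYYYY
YYYYYYYYY
YYYYYYYYY
YYYBYYYYY
After op 2 fill(2,1,G) [60 cells changed]:
GGGGGGGGG
GGGGGGGGG
GGGGGGGGG
GGGKKGGGG
GGGGGGGGG
GGGGGGGGG
GGGBGGGGG
After op 3 fill(0,1,R) [60 cells changed]:
RRRRRRRRR
RRRRRRRRR
RRRRRRRRR
RRRKKRRRR
RRRRRRRRR
RRRRRRRRR
RRRBRRRRR
After op 4 fill(5,2,Y) [60 cells changed]:
YYYYYYYYY
YYYYYYYYY
YYYYYYYYY
YYYKKYYYY
YYYYYYYYY
YYYYYYYYY
YYYBYYYYY
After op 5 paint(4,3,R):
YYYYYYYYY
YYYYYYYYY
YYYYYYYYY
YYYKKYYYY
YYYRYYYYY
YYYYYYYYY
YYYBYYYYY

Answer: YYYYYYYYY
YYYYYYYYY
YYYYYYYYY
YYYKKYYYY
YYYRYYYYY
YYYYYYYYY
YYYBYYYYY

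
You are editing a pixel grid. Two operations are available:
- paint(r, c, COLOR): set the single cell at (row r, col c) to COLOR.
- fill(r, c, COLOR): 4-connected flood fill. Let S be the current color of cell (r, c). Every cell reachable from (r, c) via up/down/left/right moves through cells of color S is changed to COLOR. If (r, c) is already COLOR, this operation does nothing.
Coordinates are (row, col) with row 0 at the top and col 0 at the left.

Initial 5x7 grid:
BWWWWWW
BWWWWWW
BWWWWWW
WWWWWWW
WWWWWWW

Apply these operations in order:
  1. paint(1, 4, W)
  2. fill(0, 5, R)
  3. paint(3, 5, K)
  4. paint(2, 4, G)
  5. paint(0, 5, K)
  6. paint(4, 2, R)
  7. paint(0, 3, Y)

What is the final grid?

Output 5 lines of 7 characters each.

After op 1 paint(1,4,W):
BWWWWWW
BWWWWWW
BWWWWWW
WWWWWWW
WWWWWWW
After op 2 fill(0,5,R) [32 cells changed]:
BRRRRRR
BRRRRRR
BRRRRRR
RRRRRRR
RRRRRRR
After op 3 paint(3,5,K):
BRRRRRR
BRRRRRR
BRRRRRR
RRRRRKR
RRRRRRR
After op 4 paint(2,4,G):
BRRRRRR
BRRRRRR
BRRRGRR
RRRRRKR
RRRRRRR
After op 5 paint(0,5,K):
BRRRRKR
BRRRRRR
BRRRGRR
RRRRRKR
RRRRRRR
After op 6 paint(4,2,R):
BRRRRKR
BRRRRRR
BRRRGRR
RRRRRKR
RRRRRRR
After op 7 paint(0,3,Y):
BRRYRKR
BRRRRRR
BRRRGRR
RRRRRKR
RRRRRRR

Answer: BRRYRKR
BRRRRRR
BRRRGRR
RRRRRKR
RRRRRRR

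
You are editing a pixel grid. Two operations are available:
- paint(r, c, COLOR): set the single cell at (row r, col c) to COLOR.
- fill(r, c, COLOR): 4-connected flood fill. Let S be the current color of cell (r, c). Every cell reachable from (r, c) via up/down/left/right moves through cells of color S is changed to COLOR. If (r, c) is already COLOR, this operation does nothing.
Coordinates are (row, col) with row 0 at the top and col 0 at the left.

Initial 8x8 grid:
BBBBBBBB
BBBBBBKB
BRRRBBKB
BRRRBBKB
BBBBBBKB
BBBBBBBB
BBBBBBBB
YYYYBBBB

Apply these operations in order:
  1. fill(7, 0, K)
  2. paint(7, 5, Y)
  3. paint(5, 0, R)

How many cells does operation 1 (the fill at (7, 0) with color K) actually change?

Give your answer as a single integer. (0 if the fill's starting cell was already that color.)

Answer: 4

Derivation:
After op 1 fill(7,0,K) [4 cells changed]:
BBBBBBBB
BBBBBBKB
BRRRBBKB
BRRRBBKB
BBBBBBKB
BBBBBBBB
BBBBBBBB
KKKKBBBB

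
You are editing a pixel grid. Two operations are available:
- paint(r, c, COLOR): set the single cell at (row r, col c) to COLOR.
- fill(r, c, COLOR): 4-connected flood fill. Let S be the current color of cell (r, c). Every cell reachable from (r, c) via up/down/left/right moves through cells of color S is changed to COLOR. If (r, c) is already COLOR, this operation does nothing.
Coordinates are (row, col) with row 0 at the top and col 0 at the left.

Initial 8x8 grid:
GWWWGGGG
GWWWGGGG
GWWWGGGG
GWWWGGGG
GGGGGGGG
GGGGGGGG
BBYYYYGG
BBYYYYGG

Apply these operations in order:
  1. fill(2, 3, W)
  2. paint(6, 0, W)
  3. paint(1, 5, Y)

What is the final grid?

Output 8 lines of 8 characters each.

After op 1 fill(2,3,W) [0 cells changed]:
GWWWGGGG
GWWWGGGG
GWWWGGGG
GWWWGGGG
GGGGGGGG
GGGGGGGG
BBYYYYGG
BBYYYYGG
After op 2 paint(6,0,W):
GWWWGGGG
GWWWGGGG
GWWWGGGG
GWWWGGGG
GGGGGGGG
GGGGGGGG
WBYYYYGG
BBYYYYGG
After op 3 paint(1,5,Y):
GWWWGGGG
GWWWGYGG
GWWWGGGG
GWWWGGGG
GGGGGGGG
GGGGGGGG
WBYYYYGG
BBYYYYGG

Answer: GWWWGGGG
GWWWGYGG
GWWWGGGG
GWWWGGGG
GGGGGGGG
GGGGGGGG
WBYYYYGG
BBYYYYGG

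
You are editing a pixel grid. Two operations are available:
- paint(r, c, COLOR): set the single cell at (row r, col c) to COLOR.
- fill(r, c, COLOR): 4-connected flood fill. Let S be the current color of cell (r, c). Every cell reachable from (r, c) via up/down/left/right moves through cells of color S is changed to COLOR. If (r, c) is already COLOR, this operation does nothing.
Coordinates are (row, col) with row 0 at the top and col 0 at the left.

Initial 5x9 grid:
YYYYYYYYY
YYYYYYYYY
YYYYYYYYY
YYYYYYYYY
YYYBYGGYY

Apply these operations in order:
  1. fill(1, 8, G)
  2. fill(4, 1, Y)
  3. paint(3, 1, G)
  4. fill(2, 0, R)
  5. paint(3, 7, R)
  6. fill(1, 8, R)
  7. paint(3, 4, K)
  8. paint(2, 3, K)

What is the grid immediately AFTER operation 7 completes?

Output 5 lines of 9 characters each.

Answer: RRRRRRRRR
RRRRRRRRR
RRRRRRRRR
RGRRKRRRR
RRRBRRRRR

Derivation:
After op 1 fill(1,8,G) [42 cells changed]:
GGGGGGGGG
GGGGGGGGG
GGGGGGGGG
GGGGGGGGG
GGGBGGGGG
After op 2 fill(4,1,Y) [44 cells changed]:
YYYYYYYYY
YYYYYYYYY
YYYYYYYYY
YYYYYYYYY
YYYBYYYYY
After op 3 paint(3,1,G):
YYYYYYYYY
YYYYYYYYY
YYYYYYYYY
YGYYYYYYY
YYYBYYYYY
After op 4 fill(2,0,R) [43 cells changed]:
RRRRRRRRR
RRRRRRRRR
RRRRRRRRR
RGRRRRRRR
RRRBRRRRR
After op 5 paint(3,7,R):
RRRRRRRRR
RRRRRRRRR
RRRRRRRRR
RGRRRRRRR
RRRBRRRRR
After op 6 fill(1,8,R) [0 cells changed]:
RRRRRRRRR
RRRRRRRRR
RRRRRRRRR
RGRRRRRRR
RRRBRRRRR
After op 7 paint(3,4,K):
RRRRRRRRR
RRRRRRRRR
RRRRRRRRR
RGRRKRRRR
RRRBRRRRR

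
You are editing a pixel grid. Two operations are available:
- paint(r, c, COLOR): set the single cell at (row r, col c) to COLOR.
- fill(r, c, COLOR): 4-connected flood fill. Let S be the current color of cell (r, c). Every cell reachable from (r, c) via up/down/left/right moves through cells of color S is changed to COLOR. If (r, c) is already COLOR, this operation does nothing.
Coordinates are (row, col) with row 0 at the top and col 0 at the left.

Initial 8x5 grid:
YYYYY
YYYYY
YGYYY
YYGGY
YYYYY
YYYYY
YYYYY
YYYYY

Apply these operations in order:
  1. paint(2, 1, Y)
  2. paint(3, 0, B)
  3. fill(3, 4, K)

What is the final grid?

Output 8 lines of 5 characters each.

After op 1 paint(2,1,Y):
YYYYY
YYYYY
YYYYY
YYGGY
YYYYY
YYYYY
YYYYY
YYYYY
After op 2 paint(3,0,B):
YYYYY
YYYYY
YYYYY
BYGGY
YYYYY
YYYYY
YYYYY
YYYYY
After op 3 fill(3,4,K) [37 cells changed]:
KKKKK
KKKKK
KKKKK
BKGGK
KKKKK
KKKKK
KKKKK
KKKKK

Answer: KKKKK
KKKKK
KKKKK
BKGGK
KKKKK
KKKKK
KKKKK
KKKKK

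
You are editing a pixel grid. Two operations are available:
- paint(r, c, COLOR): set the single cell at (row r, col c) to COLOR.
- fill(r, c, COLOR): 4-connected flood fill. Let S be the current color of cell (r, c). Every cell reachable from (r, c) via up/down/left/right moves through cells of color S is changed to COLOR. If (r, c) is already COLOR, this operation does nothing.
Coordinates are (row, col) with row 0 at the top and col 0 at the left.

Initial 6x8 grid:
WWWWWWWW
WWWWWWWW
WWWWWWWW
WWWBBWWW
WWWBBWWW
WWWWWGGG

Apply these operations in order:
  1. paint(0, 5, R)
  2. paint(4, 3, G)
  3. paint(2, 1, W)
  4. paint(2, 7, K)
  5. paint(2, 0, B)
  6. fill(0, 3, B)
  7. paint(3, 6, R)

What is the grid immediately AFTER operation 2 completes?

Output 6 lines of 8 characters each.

Answer: WWWWWRWW
WWWWWWWW
WWWWWWWW
WWWBBWWW
WWWGBWWW
WWWWWGGG

Derivation:
After op 1 paint(0,5,R):
WWWWWRWW
WWWWWWWW
WWWWWWWW
WWWBBWWW
WWWBBWWW
WWWWWGGG
After op 2 paint(4,3,G):
WWWWWRWW
WWWWWWWW
WWWWWWWW
WWWBBWWW
WWWGBWWW
WWWWWGGG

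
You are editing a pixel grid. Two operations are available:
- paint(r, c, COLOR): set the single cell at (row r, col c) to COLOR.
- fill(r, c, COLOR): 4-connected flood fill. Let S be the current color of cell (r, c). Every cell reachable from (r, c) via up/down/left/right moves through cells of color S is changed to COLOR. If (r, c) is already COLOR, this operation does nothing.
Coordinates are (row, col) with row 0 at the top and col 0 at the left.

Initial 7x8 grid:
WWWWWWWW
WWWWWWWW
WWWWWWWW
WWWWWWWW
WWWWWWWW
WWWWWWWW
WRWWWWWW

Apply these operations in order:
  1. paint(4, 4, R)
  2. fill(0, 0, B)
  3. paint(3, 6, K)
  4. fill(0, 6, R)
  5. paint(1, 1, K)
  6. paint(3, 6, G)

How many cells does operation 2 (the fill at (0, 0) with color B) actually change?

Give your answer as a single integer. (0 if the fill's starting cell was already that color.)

Answer: 54

Derivation:
After op 1 paint(4,4,R):
WWWWWWWW
WWWWWWWW
WWWWWWWW
WWWWWWWW
WWWWRWWW
WWWWWWWW
WRWWWWWW
After op 2 fill(0,0,B) [54 cells changed]:
BBBBBBBB
BBBBBBBB
BBBBBBBB
BBBBBBBB
BBBBRBBB
BBBBBBBB
BRBBBBBB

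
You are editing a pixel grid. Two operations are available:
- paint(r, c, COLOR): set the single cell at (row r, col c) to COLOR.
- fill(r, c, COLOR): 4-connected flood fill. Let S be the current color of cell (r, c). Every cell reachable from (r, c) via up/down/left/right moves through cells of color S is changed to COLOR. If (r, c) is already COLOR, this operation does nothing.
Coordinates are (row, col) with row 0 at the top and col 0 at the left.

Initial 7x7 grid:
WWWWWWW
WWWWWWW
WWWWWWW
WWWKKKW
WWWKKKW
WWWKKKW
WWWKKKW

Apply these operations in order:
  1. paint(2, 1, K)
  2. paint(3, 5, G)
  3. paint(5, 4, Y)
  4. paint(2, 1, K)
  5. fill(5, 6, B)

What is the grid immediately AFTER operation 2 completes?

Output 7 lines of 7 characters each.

Answer: WWWWWWW
WWWWWWW
WKWWWWW
WWWKKGW
WWWKKKW
WWWKKKW
WWWKKKW

Derivation:
After op 1 paint(2,1,K):
WWWWWWW
WWWWWWW
WKWWWWW
WWWKKKW
WWWKKKW
WWWKKKW
WWWKKKW
After op 2 paint(3,5,G):
WWWWWWW
WWWWWWW
WKWWWWW
WWWKKGW
WWWKKKW
WWWKKKW
WWWKKKW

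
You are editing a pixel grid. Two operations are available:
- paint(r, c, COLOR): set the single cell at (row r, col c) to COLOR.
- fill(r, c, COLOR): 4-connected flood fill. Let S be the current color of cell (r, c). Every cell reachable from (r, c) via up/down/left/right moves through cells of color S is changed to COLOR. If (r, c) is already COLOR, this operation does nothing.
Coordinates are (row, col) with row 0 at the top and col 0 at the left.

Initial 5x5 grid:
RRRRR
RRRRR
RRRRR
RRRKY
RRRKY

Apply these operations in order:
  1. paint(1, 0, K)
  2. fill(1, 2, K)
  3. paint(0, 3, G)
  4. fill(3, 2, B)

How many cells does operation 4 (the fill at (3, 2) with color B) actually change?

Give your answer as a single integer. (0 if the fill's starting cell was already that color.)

Answer: 22

Derivation:
After op 1 paint(1,0,K):
RRRRR
KRRRR
RRRRR
RRRKY
RRRKY
After op 2 fill(1,2,K) [20 cells changed]:
KKKKK
KKKKK
KKKKK
KKKKY
KKKKY
After op 3 paint(0,3,G):
KKKGK
KKKKK
KKKKK
KKKKY
KKKKY
After op 4 fill(3,2,B) [22 cells changed]:
BBBGB
BBBBB
BBBBB
BBBBY
BBBBY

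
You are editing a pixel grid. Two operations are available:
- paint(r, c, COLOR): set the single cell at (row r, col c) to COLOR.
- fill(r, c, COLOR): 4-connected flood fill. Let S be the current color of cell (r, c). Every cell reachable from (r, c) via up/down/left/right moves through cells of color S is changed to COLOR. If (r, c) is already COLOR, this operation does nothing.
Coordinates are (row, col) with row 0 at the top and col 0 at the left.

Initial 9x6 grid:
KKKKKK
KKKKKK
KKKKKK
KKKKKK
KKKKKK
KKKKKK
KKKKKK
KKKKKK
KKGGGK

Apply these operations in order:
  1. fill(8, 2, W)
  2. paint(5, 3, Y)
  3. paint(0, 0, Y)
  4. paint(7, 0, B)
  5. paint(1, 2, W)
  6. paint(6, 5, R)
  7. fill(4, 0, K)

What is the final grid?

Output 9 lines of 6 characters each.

After op 1 fill(8,2,W) [3 cells changed]:
KKKKKK
KKKKKK
KKKKKK
KKKKKK
KKKKKK
KKKKKK
KKKKKK
KKKKKK
KKWWWK
After op 2 paint(5,3,Y):
KKKKKK
KKKKKK
KKKKKK
KKKKKK
KKKKKK
KKKYKK
KKKKKK
KKKKKK
KKWWWK
After op 3 paint(0,0,Y):
YKKKKK
KKKKKK
KKKKKK
KKKKKK
KKKKKK
KKKYKK
KKKKKK
KKKKKK
KKWWWK
After op 4 paint(7,0,B):
YKKKKK
KKKKKK
KKKKKK
KKKKKK
KKKKKK
KKKYKK
KKKKKK
BKKKKK
KKWWWK
After op 5 paint(1,2,W):
YKKKKK
KKWKKK
KKKKKK
KKKKKK
KKKKKK
KKKYKK
KKKKKK
BKKKKK
KKWWWK
After op 6 paint(6,5,R):
YKKKKK
KKWKKK
KKKKKK
KKKKKK
KKKKKK
KKKYKK
KKKKKR
BKKKKK
KKWWWK
After op 7 fill(4,0,K) [0 cells changed]:
YKKKKK
KKWKKK
KKKKKK
KKKKKK
KKKKKK
KKKYKK
KKKKKR
BKKKKK
KKWWWK

Answer: YKKKKK
KKWKKK
KKKKKK
KKKKKK
KKKKKK
KKKYKK
KKKKKR
BKKKKK
KKWWWK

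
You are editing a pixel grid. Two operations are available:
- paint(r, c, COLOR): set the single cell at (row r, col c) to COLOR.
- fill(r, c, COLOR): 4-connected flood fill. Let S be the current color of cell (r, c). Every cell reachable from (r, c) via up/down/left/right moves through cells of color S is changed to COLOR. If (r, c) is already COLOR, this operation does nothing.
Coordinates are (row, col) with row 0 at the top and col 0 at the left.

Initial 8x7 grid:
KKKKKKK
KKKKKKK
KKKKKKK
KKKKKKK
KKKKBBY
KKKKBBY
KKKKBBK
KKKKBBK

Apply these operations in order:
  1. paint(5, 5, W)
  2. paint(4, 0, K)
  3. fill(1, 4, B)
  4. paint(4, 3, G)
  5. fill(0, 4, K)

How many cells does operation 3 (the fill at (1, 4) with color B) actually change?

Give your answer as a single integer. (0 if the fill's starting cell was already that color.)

After op 1 paint(5,5,W):
KKKKKKK
KKKKKKK
KKKKKKK
KKKKKKK
KKKKBBY
KKKKBWY
KKKKBBK
KKKKBBK
After op 2 paint(4,0,K):
KKKKKKK
KKKKKKK
KKKKKKK
KKKKKKK
KKKKBBY
KKKKBWY
KKKKBBK
KKKKBBK
After op 3 fill(1,4,B) [44 cells changed]:
BBBBBBB
BBBBBBB
BBBBBBB
BBBBBBB
BBBBBBY
BBBBBWY
BBBBBBK
BBBBBBK

Answer: 44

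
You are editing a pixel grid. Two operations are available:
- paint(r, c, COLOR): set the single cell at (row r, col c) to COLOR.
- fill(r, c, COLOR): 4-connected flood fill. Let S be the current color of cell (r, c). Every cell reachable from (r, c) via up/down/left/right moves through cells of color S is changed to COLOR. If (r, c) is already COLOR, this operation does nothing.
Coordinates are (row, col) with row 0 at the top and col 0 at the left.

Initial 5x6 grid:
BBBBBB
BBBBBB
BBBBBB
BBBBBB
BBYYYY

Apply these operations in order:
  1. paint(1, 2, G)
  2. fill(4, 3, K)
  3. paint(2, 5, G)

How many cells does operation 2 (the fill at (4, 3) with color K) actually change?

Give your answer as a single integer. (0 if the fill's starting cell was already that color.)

Answer: 4

Derivation:
After op 1 paint(1,2,G):
BBBBBB
BBGBBB
BBBBBB
BBBBBB
BBYYYY
After op 2 fill(4,3,K) [4 cells changed]:
BBBBBB
BBGBBB
BBBBBB
BBBBBB
BBKKKK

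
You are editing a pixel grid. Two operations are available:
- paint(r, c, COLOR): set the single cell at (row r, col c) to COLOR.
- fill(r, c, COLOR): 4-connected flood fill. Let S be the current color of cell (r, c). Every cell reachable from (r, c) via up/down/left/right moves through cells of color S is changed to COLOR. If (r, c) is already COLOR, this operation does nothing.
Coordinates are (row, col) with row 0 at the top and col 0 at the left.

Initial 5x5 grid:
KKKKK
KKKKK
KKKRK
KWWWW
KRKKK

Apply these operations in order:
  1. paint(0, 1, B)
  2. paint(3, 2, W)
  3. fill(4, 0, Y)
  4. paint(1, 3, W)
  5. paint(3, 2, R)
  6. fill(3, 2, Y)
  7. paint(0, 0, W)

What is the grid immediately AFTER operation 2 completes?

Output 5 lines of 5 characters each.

After op 1 paint(0,1,B):
KBKKK
KKKKK
KKKRK
KWWWW
KRKKK
After op 2 paint(3,2,W):
KBKKK
KKKKK
KKKRK
KWWWW
KRKKK

Answer: KBKKK
KKKKK
KKKRK
KWWWW
KRKKK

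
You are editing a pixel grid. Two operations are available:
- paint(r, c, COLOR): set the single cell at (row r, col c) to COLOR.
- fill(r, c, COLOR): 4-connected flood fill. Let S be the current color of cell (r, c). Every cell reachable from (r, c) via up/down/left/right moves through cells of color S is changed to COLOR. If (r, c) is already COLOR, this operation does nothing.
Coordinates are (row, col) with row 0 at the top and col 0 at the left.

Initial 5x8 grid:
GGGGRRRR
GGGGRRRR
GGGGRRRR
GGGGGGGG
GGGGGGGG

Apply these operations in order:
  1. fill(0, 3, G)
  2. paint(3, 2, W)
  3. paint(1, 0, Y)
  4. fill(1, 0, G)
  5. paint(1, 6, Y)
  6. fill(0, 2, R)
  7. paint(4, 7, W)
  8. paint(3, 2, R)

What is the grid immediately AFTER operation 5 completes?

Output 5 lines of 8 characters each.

After op 1 fill(0,3,G) [0 cells changed]:
GGGGRRRR
GGGGRRRR
GGGGRRRR
GGGGGGGG
GGGGGGGG
After op 2 paint(3,2,W):
GGGGRRRR
GGGGRRRR
GGGGRRRR
GGWGGGGG
GGGGGGGG
After op 3 paint(1,0,Y):
GGGGRRRR
YGGGRRRR
GGGGRRRR
GGWGGGGG
GGGGGGGG
After op 4 fill(1,0,G) [1 cells changed]:
GGGGRRRR
GGGGRRRR
GGGGRRRR
GGWGGGGG
GGGGGGGG
After op 5 paint(1,6,Y):
GGGGRRRR
GGGGRRYR
GGGGRRRR
GGWGGGGG
GGGGGGGG

Answer: GGGGRRRR
GGGGRRYR
GGGGRRRR
GGWGGGGG
GGGGGGGG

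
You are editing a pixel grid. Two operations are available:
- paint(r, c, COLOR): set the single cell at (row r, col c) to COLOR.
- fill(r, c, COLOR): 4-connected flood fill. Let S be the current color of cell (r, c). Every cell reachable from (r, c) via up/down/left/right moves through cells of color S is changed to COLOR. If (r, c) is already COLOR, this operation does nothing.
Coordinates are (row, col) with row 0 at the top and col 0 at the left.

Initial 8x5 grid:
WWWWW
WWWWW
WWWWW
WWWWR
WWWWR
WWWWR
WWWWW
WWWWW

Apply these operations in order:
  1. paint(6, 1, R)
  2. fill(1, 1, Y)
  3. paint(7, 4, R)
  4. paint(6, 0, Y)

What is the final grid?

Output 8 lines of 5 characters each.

Answer: YYYYY
YYYYY
YYYYY
YYYYR
YYYYR
YYYYR
YRYYY
YYYYR

Derivation:
After op 1 paint(6,1,R):
WWWWW
WWWWW
WWWWW
WWWWR
WWWWR
WWWWR
WRWWW
WWWWW
After op 2 fill(1,1,Y) [36 cells changed]:
YYYYY
YYYYY
YYYYY
YYYYR
YYYYR
YYYYR
YRYYY
YYYYY
After op 3 paint(7,4,R):
YYYYY
YYYYY
YYYYY
YYYYR
YYYYR
YYYYR
YRYYY
YYYYR
After op 4 paint(6,0,Y):
YYYYY
YYYYY
YYYYY
YYYYR
YYYYR
YYYYR
YRYYY
YYYYR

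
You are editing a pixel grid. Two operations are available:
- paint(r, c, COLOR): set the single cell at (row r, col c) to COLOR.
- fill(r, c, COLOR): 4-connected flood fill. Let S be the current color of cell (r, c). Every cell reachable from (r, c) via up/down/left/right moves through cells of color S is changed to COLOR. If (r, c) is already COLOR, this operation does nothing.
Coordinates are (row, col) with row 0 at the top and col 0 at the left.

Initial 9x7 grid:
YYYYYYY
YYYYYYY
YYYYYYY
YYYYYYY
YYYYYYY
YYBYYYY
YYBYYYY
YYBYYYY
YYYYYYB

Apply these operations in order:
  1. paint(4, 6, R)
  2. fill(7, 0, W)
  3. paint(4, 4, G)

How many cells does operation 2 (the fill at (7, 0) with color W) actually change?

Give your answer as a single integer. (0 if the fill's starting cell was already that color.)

After op 1 paint(4,6,R):
YYYYYYY
YYYYYYY
YYYYYYY
YYYYYYY
YYYYYYR
YYBYYYY
YYBYYYY
YYBYYYY
YYYYYYB
After op 2 fill(7,0,W) [58 cells changed]:
WWWWWWW
WWWWWWW
WWWWWWW
WWWWWWW
WWWWWWR
WWBWWWW
WWBWWWW
WWBWWWW
WWWWWWB

Answer: 58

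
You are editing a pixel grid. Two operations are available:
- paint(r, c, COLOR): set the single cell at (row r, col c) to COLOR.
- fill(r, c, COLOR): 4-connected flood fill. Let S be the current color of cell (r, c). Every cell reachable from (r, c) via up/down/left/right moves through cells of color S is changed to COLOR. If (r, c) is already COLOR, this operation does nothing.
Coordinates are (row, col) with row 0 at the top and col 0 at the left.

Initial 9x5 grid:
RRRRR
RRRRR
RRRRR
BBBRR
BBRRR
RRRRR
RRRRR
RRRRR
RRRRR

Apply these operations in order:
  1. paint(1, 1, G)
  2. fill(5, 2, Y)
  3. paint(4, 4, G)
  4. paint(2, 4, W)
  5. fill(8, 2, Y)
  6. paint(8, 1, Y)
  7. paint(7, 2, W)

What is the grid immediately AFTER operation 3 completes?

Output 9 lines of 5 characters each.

Answer: YYYYY
YGYYY
YYYYY
BBBYY
BBYYG
YYYYY
YYYYY
YYYYY
YYYYY

Derivation:
After op 1 paint(1,1,G):
RRRRR
RGRRR
RRRRR
BBBRR
BBRRR
RRRRR
RRRRR
RRRRR
RRRRR
After op 2 fill(5,2,Y) [39 cells changed]:
YYYYY
YGYYY
YYYYY
BBBYY
BBYYY
YYYYY
YYYYY
YYYYY
YYYYY
After op 3 paint(4,4,G):
YYYYY
YGYYY
YYYYY
BBBYY
BBYYG
YYYYY
YYYYY
YYYYY
YYYYY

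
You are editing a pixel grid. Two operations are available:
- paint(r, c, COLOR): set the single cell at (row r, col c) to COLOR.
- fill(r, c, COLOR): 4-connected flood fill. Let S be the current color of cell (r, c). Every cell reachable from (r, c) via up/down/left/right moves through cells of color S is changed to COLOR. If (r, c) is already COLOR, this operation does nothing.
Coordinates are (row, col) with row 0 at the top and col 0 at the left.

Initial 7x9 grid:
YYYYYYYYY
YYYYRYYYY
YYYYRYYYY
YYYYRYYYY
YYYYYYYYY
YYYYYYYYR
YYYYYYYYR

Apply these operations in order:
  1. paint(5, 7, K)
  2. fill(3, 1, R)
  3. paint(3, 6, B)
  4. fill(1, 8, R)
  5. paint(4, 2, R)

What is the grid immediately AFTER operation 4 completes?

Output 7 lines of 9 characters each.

After op 1 paint(5,7,K):
YYYYYYYYY
YYYYRYYYY
YYYYRYYYY
YYYYRYYYY
YYYYYYYYY
YYYYYYYKR
YYYYYYYYR
After op 2 fill(3,1,R) [57 cells changed]:
RRRRRRRRR
RRRRRRRRR
RRRRRRRRR
RRRRRRRRR
RRRRRRRRR
RRRRRRRKR
RRRRRRRRR
After op 3 paint(3,6,B):
RRRRRRRRR
RRRRRRRRR
RRRRRRRRR
RRRRRRBRR
RRRRRRRRR
RRRRRRRKR
RRRRRRRRR
After op 4 fill(1,8,R) [0 cells changed]:
RRRRRRRRR
RRRRRRRRR
RRRRRRRRR
RRRRRRBRR
RRRRRRRRR
RRRRRRRKR
RRRRRRRRR

Answer: RRRRRRRRR
RRRRRRRRR
RRRRRRRRR
RRRRRRBRR
RRRRRRRRR
RRRRRRRKR
RRRRRRRRR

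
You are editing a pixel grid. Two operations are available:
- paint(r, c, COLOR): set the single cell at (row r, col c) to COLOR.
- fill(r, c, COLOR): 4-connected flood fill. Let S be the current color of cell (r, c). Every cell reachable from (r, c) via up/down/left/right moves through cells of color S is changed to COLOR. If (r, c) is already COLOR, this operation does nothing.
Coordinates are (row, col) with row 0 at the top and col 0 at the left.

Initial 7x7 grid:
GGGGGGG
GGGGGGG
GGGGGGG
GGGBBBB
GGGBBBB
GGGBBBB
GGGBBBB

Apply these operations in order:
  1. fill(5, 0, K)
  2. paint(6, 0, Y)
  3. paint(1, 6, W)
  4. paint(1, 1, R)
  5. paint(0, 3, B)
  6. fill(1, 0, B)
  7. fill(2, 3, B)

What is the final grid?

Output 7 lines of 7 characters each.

After op 1 fill(5,0,K) [33 cells changed]:
KKKKKKK
KKKKKKK
KKKKKKK
KKKBBBB
KKKBBBB
KKKBBBB
KKKBBBB
After op 2 paint(6,0,Y):
KKKKKKK
KKKKKKK
KKKKKKK
KKKBBBB
KKKBBBB
KKKBBBB
YKKBBBB
After op 3 paint(1,6,W):
KKKKKKK
KKKKKKW
KKKKKKK
KKKBBBB
KKKBBBB
KKKBBBB
YKKBBBB
After op 4 paint(1,1,R):
KKKKKKK
KRKKKKW
KKKKKKK
KKKBBBB
KKKBBBB
KKKBBBB
YKKBBBB
After op 5 paint(0,3,B):
KKKBKKK
KRKKKKW
KKKKKKK
KKKBBBB
KKKBBBB
KKKBBBB
YKKBBBB
After op 6 fill(1,0,B) [29 cells changed]:
BBBBBBB
BRBBBBW
BBBBBBB
BBBBBBB
BBBBBBB
BBBBBBB
YBBBBBB
After op 7 fill(2,3,B) [0 cells changed]:
BBBBBBB
BRBBBBW
BBBBBBB
BBBBBBB
BBBBBBB
BBBBBBB
YBBBBBB

Answer: BBBBBBB
BRBBBBW
BBBBBBB
BBBBBBB
BBBBBBB
BBBBBBB
YBBBBBB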